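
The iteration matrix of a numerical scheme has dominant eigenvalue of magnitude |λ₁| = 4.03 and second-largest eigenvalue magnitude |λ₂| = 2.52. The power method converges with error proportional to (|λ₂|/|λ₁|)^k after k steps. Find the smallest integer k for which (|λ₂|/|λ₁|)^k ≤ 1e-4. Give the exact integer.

20

|λ₂/λ₁| = 2.52/4.03 = 0.62531
Need k ≥ ln(1e-4) / ln(0.62531) = -9.2103 / -0.4695 ≈ 19.617
Smallest integer k satisfying the bound: 20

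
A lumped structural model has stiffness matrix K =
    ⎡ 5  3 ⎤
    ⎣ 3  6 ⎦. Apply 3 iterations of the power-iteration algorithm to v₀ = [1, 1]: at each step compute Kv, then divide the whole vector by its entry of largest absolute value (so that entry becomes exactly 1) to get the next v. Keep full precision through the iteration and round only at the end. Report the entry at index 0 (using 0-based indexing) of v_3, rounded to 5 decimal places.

0.85052

Kv0 = (8.000000, 9.000000); divide by 9.000000 → v1 = (0.888889, 1.000000)
Kv1 = (7.444444, 8.666667); divide by 8.666667 → v2 = (0.858974, 1.000000)
Kv2 = (7.294872, 8.576923); divide by 8.576923 → v3 = (0.850523, 1.000000)
Requested entry of v3: 569/669 = 0.85052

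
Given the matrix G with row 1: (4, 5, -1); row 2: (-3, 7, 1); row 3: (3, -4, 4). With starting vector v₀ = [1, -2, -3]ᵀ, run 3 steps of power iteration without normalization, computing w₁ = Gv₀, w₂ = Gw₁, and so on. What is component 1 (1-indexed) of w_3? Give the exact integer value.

w1 = Gv₀ = (4·1 + 5·(-2) + (-1)·(-3); (-3)·1 + 7·(-2) + 1·(-3); 3·1 + (-4)·(-2) + 4·(-3)) = (-3, -20, -1)
w2 = Gw1 = (4·(-3) + 5·(-20) + (-1)·(-1); (-3)·(-3) + 7·(-20) + 1·(-1); 3·(-3) + (-4)·(-20) + 4·(-1)) = (-111, -132, 67)
w3 = Gw2 = (-1171, -524, 463)
The requested component of w3 is -1171.

-1171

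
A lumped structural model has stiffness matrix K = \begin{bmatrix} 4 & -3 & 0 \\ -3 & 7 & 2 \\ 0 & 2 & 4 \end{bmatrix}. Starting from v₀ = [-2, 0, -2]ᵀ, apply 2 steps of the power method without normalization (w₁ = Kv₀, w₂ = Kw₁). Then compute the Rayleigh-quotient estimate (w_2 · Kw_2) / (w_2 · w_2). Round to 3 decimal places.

w1 = Kv₀ = (4·(-2) + (-3)·0 + 0·(-2); (-3)·(-2) + 7·0 + 2·(-2); 0·(-2) + 2·0 + 4·(-2)) = (-8, 2, -8)
w2 = Kw1 = (4·(-8) + (-3)·2 + 0·(-8); (-3)·(-8) + 7·2 + 2·(-8); 0·(-8) + 2·2 + 4·(-8)) = (-38, 22, -28)
Kw2 = (-218, 212, -68)
w2·Kw2 = (-38)·(-218) + 22·212 + (-28)·(-68) = 14852; w2·w2 = (-38)·(-38) + 22·22 + (-28)·(-28) = 2712
λ ≈ 14852/2712 = 5.476

5.476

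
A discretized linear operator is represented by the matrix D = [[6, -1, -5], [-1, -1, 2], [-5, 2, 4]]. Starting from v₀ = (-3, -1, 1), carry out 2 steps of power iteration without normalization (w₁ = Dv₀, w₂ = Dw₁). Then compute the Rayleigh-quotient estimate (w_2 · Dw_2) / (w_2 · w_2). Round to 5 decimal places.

10.46399

w1 = Dv₀ = (-22, 6, 17)
w2 = Dw1 = (-223, 50, 190)
Dw2 = (-2338, 553, 1975)
w2·Dw2 = (-223)·(-2338) + 50·553 + 190·1975 = 924274; w2·w2 = (-223)·(-223) + 50·50 + 190·190 = 88329
λ ≈ 924274/88329 = 10.46399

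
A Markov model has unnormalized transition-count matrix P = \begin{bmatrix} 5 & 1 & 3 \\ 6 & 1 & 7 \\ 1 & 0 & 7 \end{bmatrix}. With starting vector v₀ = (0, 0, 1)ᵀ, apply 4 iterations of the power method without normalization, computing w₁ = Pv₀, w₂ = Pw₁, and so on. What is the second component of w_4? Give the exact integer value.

6215

w1 = Pv₀ = (5·0 + 1·0 + 3·1; 6·0 + 1·0 + 7·1; 1·0 + 0·0 + 7·1) = (3, 7, 7)
w2 = Pw1 = (5·3 + 1·7 + 3·7; 6·3 + 1·7 + 7·7; 1·3 + 0·7 + 7·7) = (43, 74, 52)
w3 = Pw2 = (445, 696, 407)
w4 = Pw3 = (4142, 6215, 3294)
The requested component of w4 is 6215.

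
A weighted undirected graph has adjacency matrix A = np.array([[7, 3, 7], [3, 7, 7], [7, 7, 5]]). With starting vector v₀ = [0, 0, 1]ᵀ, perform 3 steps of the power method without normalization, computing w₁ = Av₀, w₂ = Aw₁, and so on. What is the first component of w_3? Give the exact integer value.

w1 = Av₀ = (7·0 + 3·0 + 7·1; 3·0 + 7·0 + 7·1; 7·0 + 7·0 + 5·1) = (7, 7, 5)
w2 = Aw1 = (7·7 + 3·7 + 7·5; 3·7 + 7·7 + 7·5; 7·7 + 7·7 + 5·5) = (105, 105, 123)
w3 = Aw2 = (1911, 1911, 2085)
The requested component of w3 is 1911.

1911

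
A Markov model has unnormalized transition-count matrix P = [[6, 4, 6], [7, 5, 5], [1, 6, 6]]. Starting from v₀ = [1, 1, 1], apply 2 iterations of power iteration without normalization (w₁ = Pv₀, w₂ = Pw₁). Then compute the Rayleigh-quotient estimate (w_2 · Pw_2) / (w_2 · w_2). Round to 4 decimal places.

λ ≈ 15.2118

w1 = Pv₀ = (16, 17, 13)
w2 = Pw1 = (242, 262, 196)
Pw2 = (3676, 3984, 2990)
w2·Pw2 = 242·3676 + 262·3984 + 196·2990 = 2519440; w2·w2 = 242·242 + 262·262 + 196·196 = 165624
λ ≈ 2519440/165624 = 15.2118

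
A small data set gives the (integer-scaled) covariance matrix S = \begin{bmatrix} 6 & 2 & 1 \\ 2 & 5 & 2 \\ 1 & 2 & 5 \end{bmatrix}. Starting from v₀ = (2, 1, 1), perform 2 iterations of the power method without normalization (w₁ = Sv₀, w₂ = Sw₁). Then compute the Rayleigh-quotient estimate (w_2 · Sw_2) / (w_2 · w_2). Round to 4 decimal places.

w1 = Sv₀ = (6·2 + 2·1 + 1·1; 2·2 + 5·1 + 2·1; 1·2 + 2·1 + 5·1) = (15, 11, 9)
w2 = Sw1 = (6·15 + 2·11 + 1·9; 2·15 + 5·11 + 2·9; 1·15 + 2·11 + 5·9) = (121, 103, 82)
Sw2 = (1014, 921, 737)
w2·Sw2 = 121·1014 + 103·921 + 82·737 = 277991; w2·w2 = 121·121 + 103·103 + 82·82 = 31974
λ ≈ 277991/31974 = 8.6943

8.6943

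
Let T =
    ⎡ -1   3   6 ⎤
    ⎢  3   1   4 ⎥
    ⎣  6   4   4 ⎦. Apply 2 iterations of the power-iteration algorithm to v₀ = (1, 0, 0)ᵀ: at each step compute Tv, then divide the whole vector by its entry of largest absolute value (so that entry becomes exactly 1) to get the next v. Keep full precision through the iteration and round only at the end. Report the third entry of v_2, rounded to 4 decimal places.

0.6522

Tv0 = (-1.00000, 3.00000, 6.00000); divide by 6.00000 → v1 = (-0.16667, 0.50000, 1.00000)
Tv1 = (7.66667, 4.00000, 5.00000); divide by 7.66667 → v2 = (1.00000, 0.52174, 0.65217)
Requested entry of v2: 30/46 = 0.6522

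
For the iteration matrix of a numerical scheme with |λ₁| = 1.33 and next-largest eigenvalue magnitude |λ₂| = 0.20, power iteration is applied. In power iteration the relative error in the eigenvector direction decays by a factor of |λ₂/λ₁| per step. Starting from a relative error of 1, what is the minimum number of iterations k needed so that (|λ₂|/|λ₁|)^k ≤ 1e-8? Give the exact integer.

10

|λ₂/λ₁| = 0.20/1.33 = 0.15038
Need k ≥ ln(1e-8) / ln(0.15038) = -18.4207 / -1.8946 ≈ 9.723
Smallest integer k satisfying the bound: 10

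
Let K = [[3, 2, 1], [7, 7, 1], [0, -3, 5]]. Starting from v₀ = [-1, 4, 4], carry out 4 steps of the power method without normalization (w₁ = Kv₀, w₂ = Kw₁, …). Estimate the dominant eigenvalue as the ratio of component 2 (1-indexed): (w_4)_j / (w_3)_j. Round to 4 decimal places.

w1 = Kv₀ = (9, 25, 8)
w2 = Kw1 = (85, 246, -35)
w3 = Kw2 = (712, 2282, -913)
w4 = Kw3 = (5787, 20045, -11411)
Ratio at component: 20045 / 2282 = 8.7840

λ ≈ 8.7840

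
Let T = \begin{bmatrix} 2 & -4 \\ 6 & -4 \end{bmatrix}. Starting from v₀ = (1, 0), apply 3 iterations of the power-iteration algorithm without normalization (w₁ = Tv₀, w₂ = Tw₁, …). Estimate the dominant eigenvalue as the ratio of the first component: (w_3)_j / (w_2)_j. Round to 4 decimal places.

w1 = Tv₀ = (2·1 + (-4)·0; 6·1 + (-4)·0) = (2, 6)
w2 = Tw1 = (2·2 + (-4)·6; 6·2 + (-4)·6) = (-20, -12)
w3 = Tw2 = (8, -72)
Ratio at component: 8 / -20 = -0.4000

λ ≈ -0.4000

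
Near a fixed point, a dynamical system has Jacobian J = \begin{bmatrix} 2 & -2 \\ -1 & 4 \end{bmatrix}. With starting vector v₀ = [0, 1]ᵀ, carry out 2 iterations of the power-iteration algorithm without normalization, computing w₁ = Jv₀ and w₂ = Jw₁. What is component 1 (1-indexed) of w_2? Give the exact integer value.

-12

w1 = Jv₀ = (-2, 4)
w2 = Jw1 = (-12, 18)
The requested component of w2 is -12.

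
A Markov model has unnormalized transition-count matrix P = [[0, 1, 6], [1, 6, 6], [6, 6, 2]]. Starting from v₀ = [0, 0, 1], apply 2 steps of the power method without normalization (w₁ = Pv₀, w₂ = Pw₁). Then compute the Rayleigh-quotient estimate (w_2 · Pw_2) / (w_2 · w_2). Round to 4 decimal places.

w1 = Pv₀ = (0·0 + 1·0 + 6·1; 1·0 + 6·0 + 6·1; 6·0 + 6·0 + 2·1) = (6, 6, 2)
w2 = Pw1 = (0·6 + 1·6 + 6·2; 1·6 + 6·6 + 6·2; 6·6 + 6·6 + 2·2) = (18, 54, 76)
Pw2 = (510, 798, 584)
w2·Pw2 = 18·510 + 54·798 + 76·584 = 96656; w2·w2 = 18·18 + 54·54 + 76·76 = 9016
λ ≈ 96656/9016 = 10.7205

λ ≈ 10.7205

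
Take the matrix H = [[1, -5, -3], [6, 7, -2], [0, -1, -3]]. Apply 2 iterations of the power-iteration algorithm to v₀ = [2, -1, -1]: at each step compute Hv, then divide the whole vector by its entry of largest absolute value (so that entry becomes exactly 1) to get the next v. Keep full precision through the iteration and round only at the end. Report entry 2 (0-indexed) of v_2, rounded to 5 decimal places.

-0.18812

Hv0 = (10.000000, 7.000000, 4.000000); divide by 10.000000 → v1 = (1.000000, 0.700000, 0.400000)
Hv1 = (-3.700000, 10.100000, -1.900000); divide by 10.100000 → v2 = (-0.366337, 1.000000, -0.188119)
Requested entry of v2: -19/101 = -0.18812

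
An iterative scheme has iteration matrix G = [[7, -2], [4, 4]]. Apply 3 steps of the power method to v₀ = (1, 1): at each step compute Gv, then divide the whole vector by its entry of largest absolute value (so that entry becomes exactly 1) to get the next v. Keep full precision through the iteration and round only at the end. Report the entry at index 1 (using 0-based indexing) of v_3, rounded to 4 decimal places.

1.0000

Gv0 = (5.00000, 8.00000); divide by 8.00000 → v1 = (0.62500, 1.00000)
Gv1 = (2.37500, 6.50000); divide by 6.50000 → v2 = (0.36538, 1.00000)
Gv2 = (0.55769, 5.46154); divide by 5.46154 → v3 = (0.10211, 1.00000)
Requested entry of v3: 284/284 = 1.0000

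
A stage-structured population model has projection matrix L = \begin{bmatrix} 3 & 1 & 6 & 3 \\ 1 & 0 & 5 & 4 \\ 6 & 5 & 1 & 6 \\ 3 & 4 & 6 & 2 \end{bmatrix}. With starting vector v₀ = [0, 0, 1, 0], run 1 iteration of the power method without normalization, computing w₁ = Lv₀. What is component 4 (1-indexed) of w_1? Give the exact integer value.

6

w1 = Lv₀ = (3·0 + 1·0 + 6·1 + 3·0; 1·0 + 0·0 + 5·1 + 4·0; 6·0 + 5·0 + 1·1 + 6·0; 3·0 + 4·0 + 6·1 + 2·0) = (6, 5, 1, 6)
The requested component of w1 is 6.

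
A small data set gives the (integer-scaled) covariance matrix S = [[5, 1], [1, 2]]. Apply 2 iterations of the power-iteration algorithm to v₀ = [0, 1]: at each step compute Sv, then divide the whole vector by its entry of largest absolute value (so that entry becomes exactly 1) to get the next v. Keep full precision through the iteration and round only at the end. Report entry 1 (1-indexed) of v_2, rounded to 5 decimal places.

1.00000

Sv0 = (1.000000, 2.000000); divide by 2.000000 → v1 = (0.500000, 1.000000)
Sv1 = (3.500000, 2.500000); divide by 3.500000 → v2 = (1.000000, 0.714286)
Requested entry of v2: 7/7 = 1.00000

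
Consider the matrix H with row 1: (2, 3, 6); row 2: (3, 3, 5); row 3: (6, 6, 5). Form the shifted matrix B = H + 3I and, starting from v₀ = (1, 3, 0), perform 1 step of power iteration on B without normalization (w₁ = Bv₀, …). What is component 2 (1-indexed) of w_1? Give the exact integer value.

21

B = H + 3I has rows (5, 3, 6); (3, 6, 5); (6, 6, 8)
w1 = Bv₀ = (5·1 + 3·3 + 6·0; 3·1 + 6·3 + 5·0; 6·1 + 6·3 + 8·0) = (14, 21, 24)
Requested component of w1: 21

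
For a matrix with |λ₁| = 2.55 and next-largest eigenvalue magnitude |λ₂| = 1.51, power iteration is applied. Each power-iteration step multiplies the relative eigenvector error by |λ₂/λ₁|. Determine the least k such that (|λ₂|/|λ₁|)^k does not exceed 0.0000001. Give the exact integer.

31

|λ₂/λ₁| = 1.51/2.55 = 0.59216
Need k ≥ ln(0.0000001) / ln(0.59216) = -16.1181 / -0.5240 ≈ 30.761
Smallest integer k satisfying the bound: 31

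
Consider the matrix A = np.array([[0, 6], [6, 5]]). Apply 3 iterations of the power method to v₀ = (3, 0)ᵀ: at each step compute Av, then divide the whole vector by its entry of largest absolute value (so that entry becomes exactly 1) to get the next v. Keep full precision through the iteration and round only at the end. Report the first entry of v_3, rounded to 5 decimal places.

0.49180

Av0 = (0.000000, 18.000000); divide by 18.000000 → v1 = (0.000000, 1.000000)
Av1 = (6.000000, 5.000000); divide by 6.000000 → v2 = (1.000000, 0.833333)
Av2 = (5.000000, 10.166667); divide by 10.166667 → v3 = (0.491803, 1.000000)
Requested entry of v3: 540/1098 = 0.49180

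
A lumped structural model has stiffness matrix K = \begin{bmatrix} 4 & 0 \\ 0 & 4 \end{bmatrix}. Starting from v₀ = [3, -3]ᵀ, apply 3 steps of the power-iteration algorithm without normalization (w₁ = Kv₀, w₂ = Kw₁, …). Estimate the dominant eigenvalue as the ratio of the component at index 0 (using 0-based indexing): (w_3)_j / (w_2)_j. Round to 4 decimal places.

w1 = Kv₀ = (4·3 + 0·(-3); 0·3 + 4·(-3)) = (12, -12)
w2 = Kw1 = (4·12 + 0·(-12); 0·12 + 4·(-12)) = (48, -48)
w3 = Kw2 = (192, -192)
Ratio at component: 192 / 48 = 4.0000

4.0000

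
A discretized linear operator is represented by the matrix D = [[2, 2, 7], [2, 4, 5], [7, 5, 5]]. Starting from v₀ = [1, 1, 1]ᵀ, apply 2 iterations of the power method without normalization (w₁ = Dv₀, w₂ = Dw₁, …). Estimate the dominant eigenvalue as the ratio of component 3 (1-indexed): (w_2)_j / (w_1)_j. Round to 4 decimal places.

w1 = Dv₀ = (11, 11, 17)
w2 = Dw1 = (163, 151, 217)
Ratio at component: 217 / 17 = 12.7647

12.7647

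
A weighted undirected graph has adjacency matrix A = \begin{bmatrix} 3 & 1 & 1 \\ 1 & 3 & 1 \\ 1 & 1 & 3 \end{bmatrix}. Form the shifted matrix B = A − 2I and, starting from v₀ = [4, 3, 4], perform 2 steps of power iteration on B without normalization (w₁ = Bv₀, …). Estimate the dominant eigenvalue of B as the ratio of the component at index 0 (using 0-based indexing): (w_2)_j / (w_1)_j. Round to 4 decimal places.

μ ≈ 3.0000

B = A − 2I has rows (1, 1, 1); (1, 1, 1); (1, 1, 1)
w1 = Bv₀ = (1·4 + 1·3 + 1·4; 1·4 + 1·3 + 1·4; 1·4 + 1·3 + 1·4) = (11, 11, 11)
w2 = Bw1 = (1·11 + 1·11 + 1·11; 1·11 + 1·11 + 1·11; 1·11 + 1·11 + 1·11) = (33, 33, 33)
Ratio: 33/11 = 3.0000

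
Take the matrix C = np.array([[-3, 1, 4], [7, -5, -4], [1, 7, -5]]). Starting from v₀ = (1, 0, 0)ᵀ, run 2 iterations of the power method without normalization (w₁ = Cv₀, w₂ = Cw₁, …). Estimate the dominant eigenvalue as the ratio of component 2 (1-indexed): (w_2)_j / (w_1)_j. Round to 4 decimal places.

-8.5714

w1 = Cv₀ = ((-3)·1 + 1·0 + 4·0; 7·1 + (-5)·0 + (-4)·0; 1·1 + 7·0 + (-5)·0) = (-3, 7, 1)
w2 = Cw1 = ((-3)·(-3) + 1·7 + 4·1; 7·(-3) + (-5)·7 + (-4)·1; 1·(-3) + 7·7 + (-5)·1) = (20, -60, 41)
Ratio at component: -60 / 7 = -8.5714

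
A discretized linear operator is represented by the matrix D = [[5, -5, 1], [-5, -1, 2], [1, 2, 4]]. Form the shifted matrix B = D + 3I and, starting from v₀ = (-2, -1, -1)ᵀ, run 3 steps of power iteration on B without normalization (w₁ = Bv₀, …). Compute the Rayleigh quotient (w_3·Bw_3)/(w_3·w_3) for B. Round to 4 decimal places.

B = D + 3I has rows (8, -5, 1); (-5, 2, 2); (1, 2, 7)
w1 = Bv₀ = (8·(-2) + (-5)·(-1) + 1·(-1); (-5)·(-2) + 2·(-1) + 2·(-1); 1·(-2) + 2·(-1) + 7·(-1)) = (-12, 6, -11)
w2 = Bw1 = (8·(-12) + (-5)·6 + 1·(-11); (-5)·(-12) + 2·6 + 2·(-11); 1·(-12) + 2·6 + 7·(-11)) = (-137, 50, -77)
w3 = Bw2 = (-1423, 631, -576)
Bw3 = (-15115, 7225, -4193)
w3·Bw3 = 28482788; w3·w3 = 2754866; μ ≈ 28482788/2754866 = 10.3391

μ ≈ 10.3391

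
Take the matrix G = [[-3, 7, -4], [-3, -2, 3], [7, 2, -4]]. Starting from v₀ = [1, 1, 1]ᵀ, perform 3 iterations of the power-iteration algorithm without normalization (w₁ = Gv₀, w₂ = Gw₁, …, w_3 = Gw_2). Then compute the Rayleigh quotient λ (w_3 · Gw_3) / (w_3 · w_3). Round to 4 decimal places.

-4.0001

w1 = Gv₀ = (0, -2, 5)
w2 = Gw1 = (-34, 19, -24)
w3 = Gw2 = (331, -8, -104)
Gw3 = (-633, -1289, 2717)
w3·Gw3 = 331·(-633) + (-8)·(-1289) + (-104)·2717 = -481779; w3·w3 = 331·331 + (-8)·(-8) + (-104)·(-104) = 120441
λ ≈ -481779/120441 = -4.0001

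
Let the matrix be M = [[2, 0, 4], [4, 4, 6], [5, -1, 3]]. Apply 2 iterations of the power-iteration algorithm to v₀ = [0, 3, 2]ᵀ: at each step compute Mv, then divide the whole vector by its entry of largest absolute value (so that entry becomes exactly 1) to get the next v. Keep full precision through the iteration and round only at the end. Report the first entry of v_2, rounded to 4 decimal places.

Mv0 = (8.00000, 24.00000, 3.00000); divide by 24.00000 → v1 = (0.33333, 1.00000, 0.12500)
Mv1 = (1.16667, 6.08333, 1.04167); divide by 6.08333 → v2 = (0.19178, 1.00000, 0.17123)
Requested entry of v2: 28/146 = 0.1918

0.1918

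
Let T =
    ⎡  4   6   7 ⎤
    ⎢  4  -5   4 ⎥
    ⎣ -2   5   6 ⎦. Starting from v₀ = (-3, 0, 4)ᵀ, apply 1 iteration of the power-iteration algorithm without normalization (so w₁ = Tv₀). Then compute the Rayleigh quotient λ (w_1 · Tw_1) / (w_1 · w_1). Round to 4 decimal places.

w1 = Tv₀ = (4·(-3) + 6·0 + 7·4; 4·(-3) + (-5)·0 + 4·4; (-2)·(-3) + 5·0 + 6·4) = (16, 4, 30)
Tw1 = (298, 164, 168)
w1·Tw1 = 16·298 + 4·164 + 30·168 = 10464; w1·w1 = 16·16 + 4·4 + 30·30 = 1172
λ ≈ 10464/1172 = 8.9283

8.9283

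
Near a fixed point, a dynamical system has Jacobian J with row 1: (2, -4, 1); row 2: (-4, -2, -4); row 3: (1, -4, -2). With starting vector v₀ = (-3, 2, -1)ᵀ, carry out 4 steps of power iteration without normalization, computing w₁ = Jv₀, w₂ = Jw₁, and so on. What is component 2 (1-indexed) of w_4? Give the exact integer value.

w1 = Jv₀ = (2·(-3) + (-4)·2 + 1·(-1); (-4)·(-3) + (-2)·2 + (-4)·(-1); 1·(-3) + (-4)·2 + (-2)·(-1)) = (-15, 12, -9)
w2 = Jw1 = (2·(-15) + (-4)·12 + 1·(-9); (-4)·(-15) + (-2)·12 + (-4)·(-9); 1·(-15) + (-4)·12 + (-2)·(-9)) = (-87, 72, -45)
w3 = Jw2 = (-507, 384, -285)
w4 = Jw3 = (-2835, 2400, -1473)
The requested component of w4 is 2400.

2400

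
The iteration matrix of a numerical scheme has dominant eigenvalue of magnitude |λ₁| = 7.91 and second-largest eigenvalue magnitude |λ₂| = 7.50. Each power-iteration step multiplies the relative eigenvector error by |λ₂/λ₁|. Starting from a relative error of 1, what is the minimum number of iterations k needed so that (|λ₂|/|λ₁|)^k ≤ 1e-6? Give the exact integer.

|λ₂/λ₁| = 7.50/7.91 = 0.94817
Need k ≥ ln(1e-6) / ln(0.94817) = -13.8155 / -0.0532 ≈ 259.569
Smallest integer k satisfying the bound: 260

260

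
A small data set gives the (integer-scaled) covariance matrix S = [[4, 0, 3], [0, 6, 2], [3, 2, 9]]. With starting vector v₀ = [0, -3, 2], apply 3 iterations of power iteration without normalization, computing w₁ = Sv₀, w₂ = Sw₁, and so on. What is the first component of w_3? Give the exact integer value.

534

w1 = Sv₀ = (6, -14, 12)
w2 = Sw1 = (60, -60, 98)
w3 = Sw2 = (534, -164, 942)
The requested component of w3 is 534.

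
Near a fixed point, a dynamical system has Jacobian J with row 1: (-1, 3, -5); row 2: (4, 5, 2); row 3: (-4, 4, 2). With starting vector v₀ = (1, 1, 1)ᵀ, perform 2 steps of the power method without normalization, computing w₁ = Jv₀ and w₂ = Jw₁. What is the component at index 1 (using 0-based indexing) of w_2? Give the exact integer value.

w1 = Jv₀ = (-3, 11, 2)
w2 = Jw1 = (26, 47, 60)
The requested component of w2 is 47.

47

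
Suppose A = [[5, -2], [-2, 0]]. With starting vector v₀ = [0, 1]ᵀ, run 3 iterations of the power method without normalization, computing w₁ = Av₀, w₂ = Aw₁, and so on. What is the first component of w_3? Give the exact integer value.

w1 = Av₀ = (-2, 0)
w2 = Aw1 = (-10, 4)
w3 = Aw2 = (-58, 20)
The requested component of w3 is -58.

-58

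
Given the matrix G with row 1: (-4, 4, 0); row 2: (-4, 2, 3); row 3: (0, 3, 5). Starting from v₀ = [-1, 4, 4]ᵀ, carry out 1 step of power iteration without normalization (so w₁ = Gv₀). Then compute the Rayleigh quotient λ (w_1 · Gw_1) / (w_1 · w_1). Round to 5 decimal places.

λ ≈ 4.64000

w1 = Gv₀ = ((-4)·(-1) + 4·4 + 0·4; (-4)·(-1) + 2·4 + 3·4; 0·(-1) + 3·4 + 5·4) = (20, 24, 32)
Gw1 = (16, 64, 232)
w1·Gw1 = 20·16 + 24·64 + 32·232 = 9280; w1·w1 = 20·20 + 24·24 + 32·32 = 2000
λ ≈ 9280/2000 = 4.64000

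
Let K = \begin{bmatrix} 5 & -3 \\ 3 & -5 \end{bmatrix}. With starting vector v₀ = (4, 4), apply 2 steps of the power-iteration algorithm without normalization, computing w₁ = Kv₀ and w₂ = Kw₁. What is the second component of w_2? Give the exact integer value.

w1 = Kv₀ = (8, -8)
w2 = Kw1 = (64, 64)
The requested component of w2 is 64.

64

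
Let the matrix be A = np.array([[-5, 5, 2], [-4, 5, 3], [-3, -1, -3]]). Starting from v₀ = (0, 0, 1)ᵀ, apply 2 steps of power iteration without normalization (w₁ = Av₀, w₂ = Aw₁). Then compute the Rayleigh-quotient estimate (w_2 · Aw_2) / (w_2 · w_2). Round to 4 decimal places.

3.4000

w1 = Av₀ = ((-5)·0 + 5·0 + 2·1; (-4)·0 + 5·0 + 3·1; (-3)·0 + (-1)·0 + (-3)·1) = (2, 3, -3)
w2 = Aw1 = ((-5)·2 + 5·3 + 2·(-3); (-4)·2 + 5·3 + 3·(-3); (-3)·2 + (-1)·3 + (-3)·(-3)) = (-1, -2, 0)
Aw2 = (-5, -6, 5)
w2·Aw2 = (-1)·(-5) + (-2)·(-6) + 0·5 = 17; w2·w2 = (-1)·(-1) + (-2)·(-2) + 0·0 = 5
λ ≈ 17/5 = 3.4000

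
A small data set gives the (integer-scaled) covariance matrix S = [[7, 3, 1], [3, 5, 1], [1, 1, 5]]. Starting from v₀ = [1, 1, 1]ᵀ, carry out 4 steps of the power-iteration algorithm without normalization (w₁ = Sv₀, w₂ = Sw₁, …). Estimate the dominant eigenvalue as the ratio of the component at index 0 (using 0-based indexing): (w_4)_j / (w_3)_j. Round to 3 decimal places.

w1 = Sv₀ = (7·1 + 3·1 + 1·1; 3·1 + 5·1 + 1·1; 1·1 + 1·1 + 5·1) = (11, 9, 7)
w2 = Sw1 = (7·11 + 3·9 + 1·7; 3·11 + 5·9 + 1·7; 1·11 + 1·9 + 5·7) = (111, 85, 55)
w3 = Sw2 = (1087, 813, 471)
w4 = Sw3 = (10519, 7797, 4255)
Ratio at component: 10519 / 1087 = 9.677

9.677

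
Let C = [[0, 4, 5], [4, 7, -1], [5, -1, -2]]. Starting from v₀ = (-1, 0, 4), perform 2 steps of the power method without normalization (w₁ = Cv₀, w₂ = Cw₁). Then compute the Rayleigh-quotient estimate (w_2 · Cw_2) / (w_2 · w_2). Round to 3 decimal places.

w1 = Cv₀ = (0·(-1) + 4·0 + 5·4; 4·(-1) + 7·0 + (-1)·4; 5·(-1) + (-1)·0 + (-2)·4) = (20, -8, -13)
w2 = Cw1 = (0·20 + 4·(-8) + 5·(-13); 4·20 + 7·(-8) + (-1)·(-13); 5·20 + (-1)·(-8) + (-2)·(-13)) = (-97, 37, 134)
Cw2 = (818, -263, -790)
w2·Cw2 = (-97)·818 + 37·(-263) + 134·(-790) = -194937; w2·w2 = (-97)·(-97) + 37·37 + 134·134 = 28734
λ ≈ -194937/28734 = -6.784

λ ≈ -6.784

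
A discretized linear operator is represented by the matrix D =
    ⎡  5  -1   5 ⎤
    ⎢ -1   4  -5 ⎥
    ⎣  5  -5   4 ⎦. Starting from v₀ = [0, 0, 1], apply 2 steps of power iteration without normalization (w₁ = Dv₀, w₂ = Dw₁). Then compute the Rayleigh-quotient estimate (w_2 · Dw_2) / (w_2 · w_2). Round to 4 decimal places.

w1 = Dv₀ = (5, -5, 4)
w2 = Dw1 = (50, -45, 66)
Dw2 = (625, -560, 739)
w2·Dw2 = 50·625 + (-45)·(-560) + 66·739 = 105224; w2·w2 = 50·50 + (-45)·(-45) + 66·66 = 8881
λ ≈ 105224/8881 = 11.8482

λ ≈ 11.8482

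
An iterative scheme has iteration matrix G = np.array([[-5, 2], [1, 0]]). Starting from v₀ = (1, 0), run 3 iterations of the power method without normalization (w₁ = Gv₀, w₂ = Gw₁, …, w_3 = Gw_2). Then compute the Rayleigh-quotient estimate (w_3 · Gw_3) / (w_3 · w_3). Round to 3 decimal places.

w1 = Gv₀ = (-5, 1)
w2 = Gw1 = (27, -5)
w3 = Gw2 = (-145, 27)
Gw3 = (779, -145)
w3·Gw3 = (-145)·779 + 27·(-145) = -116870; w3·w3 = (-145)·(-145) + 27·27 = 21754
λ ≈ -116870/21754 = -5.372

-5.372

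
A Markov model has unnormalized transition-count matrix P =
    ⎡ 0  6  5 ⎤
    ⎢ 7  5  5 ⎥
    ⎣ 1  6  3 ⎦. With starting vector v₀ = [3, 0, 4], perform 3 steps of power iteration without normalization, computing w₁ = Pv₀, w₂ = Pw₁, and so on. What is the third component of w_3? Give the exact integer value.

w1 = Pv₀ = (20, 41, 15)
w2 = Pw1 = (321, 420, 311)
w3 = Pw2 = (4075, 5902, 3774)
The requested component of w3 is 3774.

3774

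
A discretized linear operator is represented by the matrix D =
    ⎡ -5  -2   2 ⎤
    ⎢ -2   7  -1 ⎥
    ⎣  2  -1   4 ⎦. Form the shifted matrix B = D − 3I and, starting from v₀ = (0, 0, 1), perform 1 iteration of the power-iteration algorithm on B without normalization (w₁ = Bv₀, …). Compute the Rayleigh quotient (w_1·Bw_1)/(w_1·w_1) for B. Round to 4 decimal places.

-1.5000

B = D − 3I has rows (-8, -2, 2); (-2, 4, -1); (2, -1, 1)
w1 = Bv₀ = (2, -1, 1)
Bw1 = (-12, -9, 6)
w1·Bw1 = -9; w1·w1 = 6; μ ≈ -9/6 = -1.5000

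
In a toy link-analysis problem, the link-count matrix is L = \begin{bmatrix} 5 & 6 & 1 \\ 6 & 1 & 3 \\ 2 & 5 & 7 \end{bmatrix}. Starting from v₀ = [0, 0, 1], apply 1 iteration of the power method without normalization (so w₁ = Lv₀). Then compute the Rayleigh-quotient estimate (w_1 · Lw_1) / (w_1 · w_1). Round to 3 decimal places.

9.864

w1 = Lv₀ = (5·0 + 6·0 + 1·1; 6·0 + 1·0 + 3·1; 2·0 + 5·0 + 7·1) = (1, 3, 7)
Lw1 = (30, 30, 66)
w1·Lw1 = 1·30 + 3·30 + 7·66 = 582; w1·w1 = 1·1 + 3·3 + 7·7 = 59
λ ≈ 582/59 = 9.864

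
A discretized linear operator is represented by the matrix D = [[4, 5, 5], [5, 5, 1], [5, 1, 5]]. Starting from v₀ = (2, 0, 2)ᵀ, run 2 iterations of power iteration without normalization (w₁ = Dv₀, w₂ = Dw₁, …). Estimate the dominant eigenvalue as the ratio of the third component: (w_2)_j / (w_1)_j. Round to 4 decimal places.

w1 = Dv₀ = (18, 12, 20)
w2 = Dw1 = (232, 170, 202)
Ratio at component: 202 / 20 = 10.1000

10.1000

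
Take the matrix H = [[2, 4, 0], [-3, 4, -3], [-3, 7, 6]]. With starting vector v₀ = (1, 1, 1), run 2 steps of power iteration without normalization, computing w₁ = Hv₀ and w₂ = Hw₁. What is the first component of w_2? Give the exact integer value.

w1 = Hv₀ = (6, -2, 10)
w2 = Hw1 = (4, -56, 28)
The requested component of w2 is 4.

4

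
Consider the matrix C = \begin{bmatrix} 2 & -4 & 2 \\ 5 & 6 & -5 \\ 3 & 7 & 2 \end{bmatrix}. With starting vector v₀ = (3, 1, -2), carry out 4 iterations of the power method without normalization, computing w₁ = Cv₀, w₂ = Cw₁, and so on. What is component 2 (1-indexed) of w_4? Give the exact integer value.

w1 = Cv₀ = (2·3 + (-4)·1 + 2·(-2); 5·3 + 6·1 + (-5)·(-2); 3·3 + 7·1 + 2·(-2)) = (-2, 31, 12)
w2 = Cw1 = (2·(-2) + (-4)·31 + 2·12; 5·(-2) + 6·31 + (-5)·12; 3·(-2) + 7·31 + 2·12) = (-104, 116, 235)
w3 = Cw2 = (-202, -999, 970)
w4 = Cw3 = (5532, -11854, -5659)
The requested component of w4 is -11854.

-11854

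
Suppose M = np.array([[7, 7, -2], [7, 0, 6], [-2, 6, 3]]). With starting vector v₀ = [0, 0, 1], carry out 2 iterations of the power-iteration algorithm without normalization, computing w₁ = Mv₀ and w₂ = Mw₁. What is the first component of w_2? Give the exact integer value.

22

w1 = Mv₀ = (-2, 6, 3)
w2 = Mw1 = (22, 4, 49)
The requested component of w2 is 22.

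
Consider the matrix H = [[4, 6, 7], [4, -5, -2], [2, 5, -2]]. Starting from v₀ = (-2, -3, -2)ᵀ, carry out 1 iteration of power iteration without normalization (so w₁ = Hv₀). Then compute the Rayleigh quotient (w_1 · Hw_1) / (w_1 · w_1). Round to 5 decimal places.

3.00617

w1 = Hv₀ = (-40, 11, -15)
Hw1 = (-199, -185, 5)
w1·Hw1 = (-40)·(-199) + 11·(-185) + (-15)·5 = 5850; w1·w1 = (-40)·(-40) + 11·11 + (-15)·(-15) = 1946
λ ≈ 5850/1946 = 3.00617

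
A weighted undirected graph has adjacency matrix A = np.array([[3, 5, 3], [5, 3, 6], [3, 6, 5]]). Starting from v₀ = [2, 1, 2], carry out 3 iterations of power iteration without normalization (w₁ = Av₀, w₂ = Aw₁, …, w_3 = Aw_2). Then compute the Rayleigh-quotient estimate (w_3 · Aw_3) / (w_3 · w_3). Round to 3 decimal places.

λ ≈ 13.154

w1 = Av₀ = (3·2 + 5·1 + 3·2; 5·2 + 3·1 + 6·2; 3·2 + 6·1 + 5·2) = (17, 25, 22)
w2 = Aw1 = (3·17 + 5·25 + 3·22; 5·17 + 3·25 + 6·22; 3·17 + 6·25 + 5·22) = (242, 292, 311)
w3 = Aw2 = (3119, 3952, 4033)
Aw3 = (41216, 51649, 53234)
w3·Aw3 = 3119·41216 + 3952·51649 + 4033·53234 = 547362274; w3·w3 = 3119·3119 + 3952·3952 + 4033·4033 = 41611554
λ ≈ 547362274/41611554 = 13.154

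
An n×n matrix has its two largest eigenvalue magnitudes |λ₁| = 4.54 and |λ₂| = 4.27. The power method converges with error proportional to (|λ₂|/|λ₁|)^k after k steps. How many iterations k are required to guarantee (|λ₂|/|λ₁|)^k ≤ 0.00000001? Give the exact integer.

301

|λ₂/λ₁| = 4.27/4.54 = 0.94053
Need k ≥ ln(0.00000001) / ln(0.94053) = -18.4207 / -0.0613 ≈ 300.436
Smallest integer k satisfying the bound: 301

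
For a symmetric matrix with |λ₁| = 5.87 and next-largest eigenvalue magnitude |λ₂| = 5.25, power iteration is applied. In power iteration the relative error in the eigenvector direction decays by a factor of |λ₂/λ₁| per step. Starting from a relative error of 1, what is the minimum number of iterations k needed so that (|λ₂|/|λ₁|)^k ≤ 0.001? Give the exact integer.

62

|λ₂/λ₁| = 5.25/5.87 = 0.89438
Need k ≥ ln(0.001) / ln(0.89438) = -6.9078 / -0.1116 ≈ 61.883
Smallest integer k satisfying the bound: 62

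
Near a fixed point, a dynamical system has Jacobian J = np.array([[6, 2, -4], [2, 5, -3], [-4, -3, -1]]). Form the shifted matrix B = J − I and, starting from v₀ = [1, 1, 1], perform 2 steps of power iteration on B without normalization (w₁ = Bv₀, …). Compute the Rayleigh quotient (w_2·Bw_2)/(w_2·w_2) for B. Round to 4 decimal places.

μ ≈ 6.9591

B = J − I has rows (5, 2, -4); (2, 4, -3); (-4, -3, -2)
w1 = Bv₀ = (3, 3, -9)
w2 = Bw1 = (57, 45, -3)
Bw2 = (387, 303, -357)
w2·Bw2 = 36765; w2·w2 = 5283; μ ≈ 36765/5283 = 6.9591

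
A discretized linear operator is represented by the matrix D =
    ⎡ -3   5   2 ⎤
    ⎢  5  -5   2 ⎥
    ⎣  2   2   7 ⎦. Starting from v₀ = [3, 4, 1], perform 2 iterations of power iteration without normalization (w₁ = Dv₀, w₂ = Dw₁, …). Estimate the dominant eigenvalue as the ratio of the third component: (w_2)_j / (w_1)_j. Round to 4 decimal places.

w1 = Dv₀ = ((-3)·3 + 5·4 + 2·1; 5·3 + (-5)·4 + 2·1; 2·3 + 2·4 + 7·1) = (13, -3, 21)
w2 = Dw1 = ((-3)·13 + 5·(-3) + 2·21; 5·13 + (-5)·(-3) + 2·21; 2·13 + 2·(-3) + 7·21) = (-12, 122, 167)
Ratio at component: 167 / 21 = 7.9524

λ ≈ 7.9524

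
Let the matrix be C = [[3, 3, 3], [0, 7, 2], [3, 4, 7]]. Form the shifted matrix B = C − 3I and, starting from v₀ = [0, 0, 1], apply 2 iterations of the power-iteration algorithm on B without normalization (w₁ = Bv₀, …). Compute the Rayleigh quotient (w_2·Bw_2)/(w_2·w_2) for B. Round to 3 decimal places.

μ ≈ 7.775

B = C − 3I has rows (0, 3, 3); (0, 4, 2); (3, 4, 4)
w1 = Bv₀ = (3, 2, 4)
w2 = Bw1 = (18, 16, 33)
Bw2 = (147, 130, 250)
w2·Bw2 = 12976; w2·w2 = 1669; μ ≈ 12976/1669 = 7.775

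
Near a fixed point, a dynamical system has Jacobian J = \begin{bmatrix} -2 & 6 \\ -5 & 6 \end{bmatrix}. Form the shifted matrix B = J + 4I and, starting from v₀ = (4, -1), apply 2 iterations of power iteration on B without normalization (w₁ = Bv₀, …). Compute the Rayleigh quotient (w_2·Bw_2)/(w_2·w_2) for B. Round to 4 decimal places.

B = J + 4I has rows (2, 6); (-5, 10)
w1 = Bv₀ = (2, -30)
w2 = Bw1 = (-176, -310)
Bw2 = (-2212, -2220)
w2·Bw2 = 1077512; w2·w2 = 127076; μ ≈ 1077512/127076 = 8.4793

μ ≈ 8.4793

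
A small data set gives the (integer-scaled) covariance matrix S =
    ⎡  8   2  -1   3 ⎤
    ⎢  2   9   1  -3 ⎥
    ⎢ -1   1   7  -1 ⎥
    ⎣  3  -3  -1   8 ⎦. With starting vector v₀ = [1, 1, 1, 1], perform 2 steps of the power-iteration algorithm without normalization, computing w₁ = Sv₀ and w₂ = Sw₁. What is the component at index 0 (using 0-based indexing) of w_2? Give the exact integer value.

129

w1 = Sv₀ = (12, 9, 6, 7)
w2 = Sw1 = (129, 90, 32, 59)
The requested component of w2 is 129.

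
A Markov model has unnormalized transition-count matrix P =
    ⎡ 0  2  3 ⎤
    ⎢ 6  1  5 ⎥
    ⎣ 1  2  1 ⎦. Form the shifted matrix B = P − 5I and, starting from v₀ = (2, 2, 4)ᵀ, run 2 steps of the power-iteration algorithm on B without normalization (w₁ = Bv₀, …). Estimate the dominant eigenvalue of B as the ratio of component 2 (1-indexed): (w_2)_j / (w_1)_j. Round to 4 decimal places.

B = P − 5I has rows (-5, 2, 3); (6, -4, 5); (1, 2, -4)
w1 = Bv₀ = (6, 24, -10)
w2 = Bw1 = (-12, -110, 94)
Ratio: -110/24 = -4.5833

μ ≈ -4.5833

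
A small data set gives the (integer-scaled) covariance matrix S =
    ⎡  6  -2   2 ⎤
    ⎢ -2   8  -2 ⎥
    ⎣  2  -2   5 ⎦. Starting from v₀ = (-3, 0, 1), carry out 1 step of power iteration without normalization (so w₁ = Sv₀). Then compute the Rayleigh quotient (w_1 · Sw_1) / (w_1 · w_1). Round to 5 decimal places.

7.34432

w1 = Sv₀ = (-16, 4, -1)
Sw1 = (-106, 66, -45)
w1·Sw1 = (-16)·(-106) + 4·66 + (-1)·(-45) = 2005; w1·w1 = (-16)·(-16) + 4·4 + (-1)·(-1) = 273
λ ≈ 2005/273 = 7.34432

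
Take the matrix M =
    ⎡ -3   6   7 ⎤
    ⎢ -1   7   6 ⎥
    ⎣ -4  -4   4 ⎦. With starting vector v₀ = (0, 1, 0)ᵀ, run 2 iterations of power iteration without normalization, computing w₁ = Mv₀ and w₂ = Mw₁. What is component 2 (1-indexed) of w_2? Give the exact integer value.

w1 = Mv₀ = (6, 7, -4)
w2 = Mw1 = (-4, 19, -68)
The requested component of w2 is 19.

19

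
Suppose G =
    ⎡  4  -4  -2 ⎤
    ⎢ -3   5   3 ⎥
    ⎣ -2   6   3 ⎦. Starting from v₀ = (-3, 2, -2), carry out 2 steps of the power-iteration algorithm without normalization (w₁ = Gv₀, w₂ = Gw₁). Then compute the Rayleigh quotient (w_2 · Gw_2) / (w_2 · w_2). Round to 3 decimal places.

w1 = Gv₀ = (4·(-3) + (-4)·2 + (-2)·(-2); (-3)·(-3) + 5·2 + 3·(-2); (-2)·(-3) + 6·2 + 3·(-2)) = (-16, 13, 12)
w2 = Gw1 = (4·(-16) + (-4)·13 + (-2)·12; (-3)·(-16) + 5·13 + 3·12; (-2)·(-16) + 6·13 + 3·12) = (-140, 149, 146)
Gw2 = (-1448, 1603, 1612)
w2·Gw2 = (-140)·(-1448) + 149·1603 + 146·1612 = 676919; w2·w2 = (-140)·(-140) + 149·149 + 146·146 = 63117
λ ≈ 676919/63117 = 10.725

10.725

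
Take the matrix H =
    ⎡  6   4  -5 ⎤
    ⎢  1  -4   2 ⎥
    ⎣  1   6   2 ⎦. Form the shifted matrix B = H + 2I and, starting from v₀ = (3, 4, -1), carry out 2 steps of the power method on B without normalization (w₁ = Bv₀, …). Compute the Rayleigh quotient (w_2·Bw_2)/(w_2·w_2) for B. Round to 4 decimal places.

μ ≈ 7.4774

B = H + 2I has rows (8, 4, -5); (1, -2, 2); (1, 6, 4)
w1 = Bv₀ = (8·3 + 4·4 + (-5)·(-1); 1·3 + (-2)·4 + 2·(-1); 1·3 + 6·4 + 4·(-1)) = (45, -7, 23)
w2 = Bw1 = (8·45 + 4·(-7) + (-5)·23; 1·45 + (-2)·(-7) + 2·23; 1·45 + 6·(-7) + 4·23) = (217, 105, 95)
Bw2 = (1681, 197, 1227)
w2·Bw2 = 502027; w2·w2 = 67139; μ ≈ 502027/67139 = 7.4774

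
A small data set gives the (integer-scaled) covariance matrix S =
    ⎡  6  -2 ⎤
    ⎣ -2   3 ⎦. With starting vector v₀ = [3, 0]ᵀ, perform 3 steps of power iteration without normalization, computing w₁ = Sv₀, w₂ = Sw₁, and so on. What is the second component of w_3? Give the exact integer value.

-402

w1 = Sv₀ = (18, -6)
w2 = Sw1 = (120, -54)
w3 = Sw2 = (828, -402)
The requested component of w3 is -402.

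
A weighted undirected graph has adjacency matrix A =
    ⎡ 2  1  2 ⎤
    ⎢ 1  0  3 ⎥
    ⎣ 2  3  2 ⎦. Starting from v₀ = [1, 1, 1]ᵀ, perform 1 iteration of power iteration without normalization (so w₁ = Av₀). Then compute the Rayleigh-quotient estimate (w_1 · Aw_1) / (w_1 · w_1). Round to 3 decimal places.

λ ≈ 5.511

w1 = Av₀ = (2·1 + 1·1 + 2·1; 1·1 + 0·1 + 3·1; 2·1 + 3·1 + 2·1) = (5, 4, 7)
Aw1 = (28, 26, 36)
w1·Aw1 = 5·28 + 4·26 + 7·36 = 496; w1·w1 = 5·5 + 4·4 + 7·7 = 90
λ ≈ 496/90 = 5.511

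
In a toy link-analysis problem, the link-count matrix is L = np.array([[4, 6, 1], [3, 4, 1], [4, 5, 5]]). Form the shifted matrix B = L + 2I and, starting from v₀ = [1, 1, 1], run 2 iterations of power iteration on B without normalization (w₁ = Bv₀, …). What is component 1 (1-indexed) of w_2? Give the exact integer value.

B = L + 2I has rows (6, 6, 1); (3, 6, 1); (4, 5, 7)
w1 = Bv₀ = (13, 10, 16)
w2 = Bw1 = (154, 115, 214)
Requested component of w2: 154

154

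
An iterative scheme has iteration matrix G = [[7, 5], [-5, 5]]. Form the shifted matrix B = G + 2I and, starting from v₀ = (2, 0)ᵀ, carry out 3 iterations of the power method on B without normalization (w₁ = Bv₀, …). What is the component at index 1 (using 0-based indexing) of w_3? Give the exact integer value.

-1680

B = G + 2I has rows (9, 5); (-5, 7)
w1 = Bv₀ = (9·2 + 5·0; (-5)·2 + 7·0) = (18, -10)
w2 = Bw1 = (9·18 + 5·(-10); (-5)·18 + 7·(-10)) = (112, -160)
w3 = Bw2 = (208, -1680)
Requested component of w3: -1680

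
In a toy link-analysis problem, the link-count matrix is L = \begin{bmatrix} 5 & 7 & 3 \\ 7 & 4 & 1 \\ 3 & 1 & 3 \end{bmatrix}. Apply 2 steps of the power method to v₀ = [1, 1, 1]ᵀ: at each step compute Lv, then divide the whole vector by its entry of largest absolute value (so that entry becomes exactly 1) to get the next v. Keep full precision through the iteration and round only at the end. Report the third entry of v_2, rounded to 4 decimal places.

Lv0 = (15.00000, 12.00000, 7.00000); divide by 15.00000 → v1 = (1.00000, 0.80000, 0.46667)
Lv1 = (12.00000, 10.66667, 5.20000); divide by 12.00000 → v2 = (1.00000, 0.88889, 0.43333)
Requested entry of v2: 78/180 = 0.4333

0.4333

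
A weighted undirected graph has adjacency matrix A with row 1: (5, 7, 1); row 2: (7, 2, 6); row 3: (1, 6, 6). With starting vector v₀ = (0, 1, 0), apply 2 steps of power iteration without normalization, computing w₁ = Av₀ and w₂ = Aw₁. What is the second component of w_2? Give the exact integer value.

89

w1 = Av₀ = (7, 2, 6)
w2 = Aw1 = (55, 89, 55)
The requested component of w2 is 89.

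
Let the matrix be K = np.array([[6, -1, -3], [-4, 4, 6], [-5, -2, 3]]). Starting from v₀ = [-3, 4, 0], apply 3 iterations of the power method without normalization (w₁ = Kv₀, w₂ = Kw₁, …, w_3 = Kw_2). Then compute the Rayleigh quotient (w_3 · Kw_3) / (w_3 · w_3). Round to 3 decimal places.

w1 = Kv₀ = (6·(-3) + (-1)·4 + (-3)·0; (-4)·(-3) + 4·4 + 6·0; (-5)·(-3) + (-2)·4 + 3·0) = (-22, 28, 7)
w2 = Kw1 = (6·(-22) + (-1)·28 + (-3)·7; (-4)·(-22) + 4·28 + 6·7; (-5)·(-22) + (-2)·28 + 3·7) = (-181, 242, 75)
w3 = Kw2 = (-1553, 2142, 646)
Kw3 = (-13398, 18656, 5419)
w3·Kw3 = (-1553)·(-13398) + 2142·18656 + 646·5419 = 64268920; w3·w3 = (-1553)·(-1553) + 2142·2142 + 646·646 = 7417289
λ ≈ 64268920/7417289 = 8.665

8.665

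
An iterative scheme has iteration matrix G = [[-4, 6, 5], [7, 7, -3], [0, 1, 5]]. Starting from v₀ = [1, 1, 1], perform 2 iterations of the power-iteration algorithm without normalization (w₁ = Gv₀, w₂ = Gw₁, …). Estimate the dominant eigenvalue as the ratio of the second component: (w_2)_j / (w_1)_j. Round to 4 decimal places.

w1 = Gv₀ = (7, 11, 6)
w2 = Gw1 = (68, 108, 41)
Ratio at component: 108 / 11 = 9.8182

9.8182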